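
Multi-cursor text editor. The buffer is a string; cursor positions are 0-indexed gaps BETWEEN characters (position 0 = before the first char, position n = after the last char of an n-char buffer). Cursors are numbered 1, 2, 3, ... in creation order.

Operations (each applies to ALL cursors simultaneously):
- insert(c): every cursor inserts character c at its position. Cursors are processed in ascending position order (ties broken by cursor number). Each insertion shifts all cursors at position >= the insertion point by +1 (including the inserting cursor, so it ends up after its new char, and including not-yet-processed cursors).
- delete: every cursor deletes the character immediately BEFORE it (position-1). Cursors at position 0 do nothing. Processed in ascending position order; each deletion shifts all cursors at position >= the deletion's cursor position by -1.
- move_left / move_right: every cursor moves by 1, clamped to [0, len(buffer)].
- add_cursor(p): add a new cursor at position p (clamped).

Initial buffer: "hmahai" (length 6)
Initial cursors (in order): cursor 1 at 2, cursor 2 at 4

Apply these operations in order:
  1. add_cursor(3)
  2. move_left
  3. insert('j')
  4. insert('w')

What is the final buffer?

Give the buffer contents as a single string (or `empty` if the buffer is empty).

Answer: hjwmjwajwhai

Derivation:
After op 1 (add_cursor(3)): buffer="hmahai" (len 6), cursors c1@2 c3@3 c2@4, authorship ......
After op 2 (move_left): buffer="hmahai" (len 6), cursors c1@1 c3@2 c2@3, authorship ......
After op 3 (insert('j')): buffer="hjmjajhai" (len 9), cursors c1@2 c3@4 c2@6, authorship .1.3.2...
After op 4 (insert('w')): buffer="hjwmjwajwhai" (len 12), cursors c1@3 c3@6 c2@9, authorship .11.33.22...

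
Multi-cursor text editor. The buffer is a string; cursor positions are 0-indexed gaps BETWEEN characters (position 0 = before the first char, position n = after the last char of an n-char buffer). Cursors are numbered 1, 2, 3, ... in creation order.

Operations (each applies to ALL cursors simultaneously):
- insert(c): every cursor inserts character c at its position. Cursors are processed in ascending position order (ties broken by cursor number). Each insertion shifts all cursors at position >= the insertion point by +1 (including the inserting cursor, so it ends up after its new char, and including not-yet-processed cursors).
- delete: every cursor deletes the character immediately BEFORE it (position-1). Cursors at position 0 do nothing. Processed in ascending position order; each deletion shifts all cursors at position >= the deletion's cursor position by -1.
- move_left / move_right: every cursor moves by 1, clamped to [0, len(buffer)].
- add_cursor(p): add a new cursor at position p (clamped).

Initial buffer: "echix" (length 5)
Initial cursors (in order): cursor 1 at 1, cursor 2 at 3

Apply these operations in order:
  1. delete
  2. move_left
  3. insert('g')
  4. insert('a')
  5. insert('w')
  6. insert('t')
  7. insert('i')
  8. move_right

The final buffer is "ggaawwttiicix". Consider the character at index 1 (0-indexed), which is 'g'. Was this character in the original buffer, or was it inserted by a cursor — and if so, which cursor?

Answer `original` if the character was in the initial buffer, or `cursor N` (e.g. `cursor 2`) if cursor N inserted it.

After op 1 (delete): buffer="cix" (len 3), cursors c1@0 c2@1, authorship ...
After op 2 (move_left): buffer="cix" (len 3), cursors c1@0 c2@0, authorship ...
After op 3 (insert('g')): buffer="ggcix" (len 5), cursors c1@2 c2@2, authorship 12...
After op 4 (insert('a')): buffer="ggaacix" (len 7), cursors c1@4 c2@4, authorship 1212...
After op 5 (insert('w')): buffer="ggaawwcix" (len 9), cursors c1@6 c2@6, authorship 121212...
After op 6 (insert('t')): buffer="ggaawwttcix" (len 11), cursors c1@8 c2@8, authorship 12121212...
After op 7 (insert('i')): buffer="ggaawwttiicix" (len 13), cursors c1@10 c2@10, authorship 1212121212...
After op 8 (move_right): buffer="ggaawwttiicix" (len 13), cursors c1@11 c2@11, authorship 1212121212...
Authorship (.=original, N=cursor N): 1 2 1 2 1 2 1 2 1 2 . . .
Index 1: author = 2

Answer: cursor 2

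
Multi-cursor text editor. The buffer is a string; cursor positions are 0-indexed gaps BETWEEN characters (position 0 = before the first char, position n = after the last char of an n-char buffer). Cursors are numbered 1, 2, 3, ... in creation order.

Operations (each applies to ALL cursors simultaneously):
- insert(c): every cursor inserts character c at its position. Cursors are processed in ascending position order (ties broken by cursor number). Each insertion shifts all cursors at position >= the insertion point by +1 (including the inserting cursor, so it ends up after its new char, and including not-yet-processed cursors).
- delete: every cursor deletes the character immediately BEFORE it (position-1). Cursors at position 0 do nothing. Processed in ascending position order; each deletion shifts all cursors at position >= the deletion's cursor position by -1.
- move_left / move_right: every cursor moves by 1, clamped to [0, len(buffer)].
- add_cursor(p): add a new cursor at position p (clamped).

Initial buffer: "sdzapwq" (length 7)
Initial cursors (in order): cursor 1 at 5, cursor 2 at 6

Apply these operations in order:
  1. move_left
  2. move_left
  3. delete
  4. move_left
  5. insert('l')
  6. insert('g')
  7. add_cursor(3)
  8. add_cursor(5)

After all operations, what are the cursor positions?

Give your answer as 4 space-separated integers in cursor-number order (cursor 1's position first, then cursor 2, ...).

Answer: 5 5 3 5

Derivation:
After op 1 (move_left): buffer="sdzapwq" (len 7), cursors c1@4 c2@5, authorship .......
After op 2 (move_left): buffer="sdzapwq" (len 7), cursors c1@3 c2@4, authorship .......
After op 3 (delete): buffer="sdpwq" (len 5), cursors c1@2 c2@2, authorship .....
After op 4 (move_left): buffer="sdpwq" (len 5), cursors c1@1 c2@1, authorship .....
After op 5 (insert('l')): buffer="slldpwq" (len 7), cursors c1@3 c2@3, authorship .12....
After op 6 (insert('g')): buffer="sllggdpwq" (len 9), cursors c1@5 c2@5, authorship .1212....
After op 7 (add_cursor(3)): buffer="sllggdpwq" (len 9), cursors c3@3 c1@5 c2@5, authorship .1212....
After op 8 (add_cursor(5)): buffer="sllggdpwq" (len 9), cursors c3@3 c1@5 c2@5 c4@5, authorship .1212....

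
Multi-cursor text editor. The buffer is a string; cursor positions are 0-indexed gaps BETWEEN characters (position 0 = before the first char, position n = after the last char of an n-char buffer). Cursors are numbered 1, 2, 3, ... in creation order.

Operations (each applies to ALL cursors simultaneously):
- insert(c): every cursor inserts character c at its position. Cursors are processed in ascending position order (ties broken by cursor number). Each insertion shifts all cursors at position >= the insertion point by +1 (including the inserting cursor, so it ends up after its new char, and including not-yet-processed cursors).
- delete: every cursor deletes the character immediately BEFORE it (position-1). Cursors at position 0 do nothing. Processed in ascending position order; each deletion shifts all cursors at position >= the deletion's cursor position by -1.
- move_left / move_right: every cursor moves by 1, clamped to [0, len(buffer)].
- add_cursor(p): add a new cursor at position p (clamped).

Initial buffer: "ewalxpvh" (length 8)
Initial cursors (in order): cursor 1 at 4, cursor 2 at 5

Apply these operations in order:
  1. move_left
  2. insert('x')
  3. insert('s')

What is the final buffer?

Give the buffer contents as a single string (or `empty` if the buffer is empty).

Answer: ewaxslxsxpvh

Derivation:
After op 1 (move_left): buffer="ewalxpvh" (len 8), cursors c1@3 c2@4, authorship ........
After op 2 (insert('x')): buffer="ewaxlxxpvh" (len 10), cursors c1@4 c2@6, authorship ...1.2....
After op 3 (insert('s')): buffer="ewaxslxsxpvh" (len 12), cursors c1@5 c2@8, authorship ...11.22....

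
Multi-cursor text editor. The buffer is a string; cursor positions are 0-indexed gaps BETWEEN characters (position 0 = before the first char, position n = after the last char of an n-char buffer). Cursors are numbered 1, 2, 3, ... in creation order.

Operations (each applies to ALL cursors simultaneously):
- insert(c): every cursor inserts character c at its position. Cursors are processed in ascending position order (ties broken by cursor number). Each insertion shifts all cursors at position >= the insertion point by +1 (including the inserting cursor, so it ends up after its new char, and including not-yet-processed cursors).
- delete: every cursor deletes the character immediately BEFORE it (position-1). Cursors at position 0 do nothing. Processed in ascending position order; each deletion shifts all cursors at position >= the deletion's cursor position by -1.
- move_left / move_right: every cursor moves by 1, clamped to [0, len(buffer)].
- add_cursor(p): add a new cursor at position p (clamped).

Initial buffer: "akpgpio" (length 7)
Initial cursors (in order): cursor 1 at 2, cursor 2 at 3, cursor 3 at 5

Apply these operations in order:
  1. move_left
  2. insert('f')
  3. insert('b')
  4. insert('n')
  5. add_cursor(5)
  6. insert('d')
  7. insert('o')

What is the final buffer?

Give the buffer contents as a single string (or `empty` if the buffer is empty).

Answer: afbndokdofbndopgfbndopio

Derivation:
After op 1 (move_left): buffer="akpgpio" (len 7), cursors c1@1 c2@2 c3@4, authorship .......
After op 2 (insert('f')): buffer="afkfpgfpio" (len 10), cursors c1@2 c2@4 c3@7, authorship .1.2..3...
After op 3 (insert('b')): buffer="afbkfbpgfbpio" (len 13), cursors c1@3 c2@6 c3@10, authorship .11.22..33...
After op 4 (insert('n')): buffer="afbnkfbnpgfbnpio" (len 16), cursors c1@4 c2@8 c3@13, authorship .111.222..333...
After op 5 (add_cursor(5)): buffer="afbnkfbnpgfbnpio" (len 16), cursors c1@4 c4@5 c2@8 c3@13, authorship .111.222..333...
After op 6 (insert('d')): buffer="afbndkdfbndpgfbndpio" (len 20), cursors c1@5 c4@7 c2@11 c3@17, authorship .1111.42222..3333...
After op 7 (insert('o')): buffer="afbndokdofbndopgfbndopio" (len 24), cursors c1@6 c4@9 c2@14 c3@21, authorship .11111.4422222..33333...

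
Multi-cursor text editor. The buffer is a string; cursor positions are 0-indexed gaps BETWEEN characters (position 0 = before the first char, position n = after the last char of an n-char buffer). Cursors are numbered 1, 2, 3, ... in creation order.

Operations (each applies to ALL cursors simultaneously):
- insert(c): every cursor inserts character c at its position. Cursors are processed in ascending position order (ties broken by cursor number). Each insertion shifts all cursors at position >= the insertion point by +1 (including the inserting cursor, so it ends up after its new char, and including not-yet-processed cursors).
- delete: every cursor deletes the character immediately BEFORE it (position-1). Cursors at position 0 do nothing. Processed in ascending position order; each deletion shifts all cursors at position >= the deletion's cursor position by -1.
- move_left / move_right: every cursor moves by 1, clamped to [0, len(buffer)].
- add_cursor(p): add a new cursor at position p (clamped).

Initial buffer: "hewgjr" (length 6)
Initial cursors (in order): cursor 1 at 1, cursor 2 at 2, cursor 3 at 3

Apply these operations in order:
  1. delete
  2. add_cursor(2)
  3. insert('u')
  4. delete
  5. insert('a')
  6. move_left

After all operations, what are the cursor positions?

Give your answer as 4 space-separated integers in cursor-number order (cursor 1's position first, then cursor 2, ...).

After op 1 (delete): buffer="gjr" (len 3), cursors c1@0 c2@0 c3@0, authorship ...
After op 2 (add_cursor(2)): buffer="gjr" (len 3), cursors c1@0 c2@0 c3@0 c4@2, authorship ...
After op 3 (insert('u')): buffer="uuugjur" (len 7), cursors c1@3 c2@3 c3@3 c4@6, authorship 123..4.
After op 4 (delete): buffer="gjr" (len 3), cursors c1@0 c2@0 c3@0 c4@2, authorship ...
After op 5 (insert('a')): buffer="aaagjar" (len 7), cursors c1@3 c2@3 c3@3 c4@6, authorship 123..4.
After op 6 (move_left): buffer="aaagjar" (len 7), cursors c1@2 c2@2 c3@2 c4@5, authorship 123..4.

Answer: 2 2 2 5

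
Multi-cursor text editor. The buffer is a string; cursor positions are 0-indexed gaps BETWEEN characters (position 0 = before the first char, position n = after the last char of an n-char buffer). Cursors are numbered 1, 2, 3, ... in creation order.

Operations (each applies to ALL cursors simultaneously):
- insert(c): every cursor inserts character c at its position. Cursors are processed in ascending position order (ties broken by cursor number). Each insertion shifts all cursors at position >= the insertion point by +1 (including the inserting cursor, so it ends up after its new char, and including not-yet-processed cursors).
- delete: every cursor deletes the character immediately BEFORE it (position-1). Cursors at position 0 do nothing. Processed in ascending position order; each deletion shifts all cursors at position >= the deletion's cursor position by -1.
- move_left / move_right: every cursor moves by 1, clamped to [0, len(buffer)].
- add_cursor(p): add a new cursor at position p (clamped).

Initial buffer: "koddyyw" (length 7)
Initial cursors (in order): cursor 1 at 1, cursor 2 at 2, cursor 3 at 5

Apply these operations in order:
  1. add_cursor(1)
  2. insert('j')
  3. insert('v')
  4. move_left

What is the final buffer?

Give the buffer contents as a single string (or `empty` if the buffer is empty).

Answer: kjjvvojvddyjvyw

Derivation:
After op 1 (add_cursor(1)): buffer="koddyyw" (len 7), cursors c1@1 c4@1 c2@2 c3@5, authorship .......
After op 2 (insert('j')): buffer="kjjojddyjyw" (len 11), cursors c1@3 c4@3 c2@5 c3@9, authorship .14.2...3..
After op 3 (insert('v')): buffer="kjjvvojvddyjvyw" (len 15), cursors c1@5 c4@5 c2@8 c3@13, authorship .1414.22...33..
After op 4 (move_left): buffer="kjjvvojvddyjvyw" (len 15), cursors c1@4 c4@4 c2@7 c3@12, authorship .1414.22...33..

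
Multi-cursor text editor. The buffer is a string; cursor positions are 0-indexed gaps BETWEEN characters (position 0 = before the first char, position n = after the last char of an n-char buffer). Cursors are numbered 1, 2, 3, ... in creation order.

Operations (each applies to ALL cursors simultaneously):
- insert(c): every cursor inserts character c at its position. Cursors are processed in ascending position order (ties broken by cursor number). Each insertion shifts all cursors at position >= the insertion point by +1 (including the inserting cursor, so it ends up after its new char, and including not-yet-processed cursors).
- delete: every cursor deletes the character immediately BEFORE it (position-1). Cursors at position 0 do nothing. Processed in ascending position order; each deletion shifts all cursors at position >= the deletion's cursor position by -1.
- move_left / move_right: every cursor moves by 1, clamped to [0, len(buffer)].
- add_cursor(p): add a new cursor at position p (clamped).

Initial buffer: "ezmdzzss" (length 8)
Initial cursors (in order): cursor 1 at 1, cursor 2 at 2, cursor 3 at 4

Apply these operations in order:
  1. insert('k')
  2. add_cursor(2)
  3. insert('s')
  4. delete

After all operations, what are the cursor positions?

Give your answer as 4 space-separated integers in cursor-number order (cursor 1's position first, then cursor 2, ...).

After op 1 (insert('k')): buffer="ekzkmdkzzss" (len 11), cursors c1@2 c2@4 c3@7, authorship .1.2..3....
After op 2 (add_cursor(2)): buffer="ekzkmdkzzss" (len 11), cursors c1@2 c4@2 c2@4 c3@7, authorship .1.2..3....
After op 3 (insert('s')): buffer="eksszksmdkszzss" (len 15), cursors c1@4 c4@4 c2@7 c3@11, authorship .114.22..33....
After op 4 (delete): buffer="ekzkmdkzzss" (len 11), cursors c1@2 c4@2 c2@4 c3@7, authorship .1.2..3....

Answer: 2 4 7 2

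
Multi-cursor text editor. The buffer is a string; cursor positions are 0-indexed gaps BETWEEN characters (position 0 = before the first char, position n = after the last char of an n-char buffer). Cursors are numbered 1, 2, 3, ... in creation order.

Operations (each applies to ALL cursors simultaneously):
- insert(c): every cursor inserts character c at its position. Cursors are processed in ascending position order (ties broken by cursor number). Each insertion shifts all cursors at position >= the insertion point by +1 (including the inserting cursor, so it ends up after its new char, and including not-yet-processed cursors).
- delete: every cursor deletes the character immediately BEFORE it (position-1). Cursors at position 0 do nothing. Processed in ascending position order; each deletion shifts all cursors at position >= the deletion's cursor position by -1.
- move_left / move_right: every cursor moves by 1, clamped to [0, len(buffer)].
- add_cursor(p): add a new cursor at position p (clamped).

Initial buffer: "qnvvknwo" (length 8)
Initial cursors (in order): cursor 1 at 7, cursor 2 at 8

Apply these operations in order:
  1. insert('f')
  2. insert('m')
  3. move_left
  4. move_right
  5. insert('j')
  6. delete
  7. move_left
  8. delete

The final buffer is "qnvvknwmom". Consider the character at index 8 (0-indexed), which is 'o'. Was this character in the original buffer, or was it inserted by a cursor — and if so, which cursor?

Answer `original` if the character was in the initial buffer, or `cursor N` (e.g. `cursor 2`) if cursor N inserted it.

After op 1 (insert('f')): buffer="qnvvknwfof" (len 10), cursors c1@8 c2@10, authorship .......1.2
After op 2 (insert('m')): buffer="qnvvknwfmofm" (len 12), cursors c1@9 c2@12, authorship .......11.22
After op 3 (move_left): buffer="qnvvknwfmofm" (len 12), cursors c1@8 c2@11, authorship .......11.22
After op 4 (move_right): buffer="qnvvknwfmofm" (len 12), cursors c1@9 c2@12, authorship .......11.22
After op 5 (insert('j')): buffer="qnvvknwfmjofmj" (len 14), cursors c1@10 c2@14, authorship .......111.222
After op 6 (delete): buffer="qnvvknwfmofm" (len 12), cursors c1@9 c2@12, authorship .......11.22
After op 7 (move_left): buffer="qnvvknwfmofm" (len 12), cursors c1@8 c2@11, authorship .......11.22
After op 8 (delete): buffer="qnvvknwmom" (len 10), cursors c1@7 c2@9, authorship .......1.2
Authorship (.=original, N=cursor N): . . . . . . . 1 . 2
Index 8: author = original

Answer: original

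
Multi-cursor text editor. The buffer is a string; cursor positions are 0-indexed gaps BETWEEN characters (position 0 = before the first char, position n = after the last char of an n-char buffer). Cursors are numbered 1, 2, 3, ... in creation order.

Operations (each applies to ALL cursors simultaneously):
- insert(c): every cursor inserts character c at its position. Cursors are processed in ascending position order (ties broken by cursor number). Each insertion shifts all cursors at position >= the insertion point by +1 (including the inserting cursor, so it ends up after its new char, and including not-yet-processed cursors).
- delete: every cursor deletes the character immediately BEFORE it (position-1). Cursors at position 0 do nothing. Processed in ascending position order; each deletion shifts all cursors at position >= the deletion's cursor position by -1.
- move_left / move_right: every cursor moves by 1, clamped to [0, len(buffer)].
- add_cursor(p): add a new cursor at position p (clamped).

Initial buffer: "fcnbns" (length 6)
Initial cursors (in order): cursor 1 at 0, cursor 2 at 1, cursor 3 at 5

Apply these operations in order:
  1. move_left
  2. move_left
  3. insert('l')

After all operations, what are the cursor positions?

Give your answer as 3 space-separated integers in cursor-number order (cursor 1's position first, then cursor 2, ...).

After op 1 (move_left): buffer="fcnbns" (len 6), cursors c1@0 c2@0 c3@4, authorship ......
After op 2 (move_left): buffer="fcnbns" (len 6), cursors c1@0 c2@0 c3@3, authorship ......
After op 3 (insert('l')): buffer="llfcnlbns" (len 9), cursors c1@2 c2@2 c3@6, authorship 12...3...

Answer: 2 2 6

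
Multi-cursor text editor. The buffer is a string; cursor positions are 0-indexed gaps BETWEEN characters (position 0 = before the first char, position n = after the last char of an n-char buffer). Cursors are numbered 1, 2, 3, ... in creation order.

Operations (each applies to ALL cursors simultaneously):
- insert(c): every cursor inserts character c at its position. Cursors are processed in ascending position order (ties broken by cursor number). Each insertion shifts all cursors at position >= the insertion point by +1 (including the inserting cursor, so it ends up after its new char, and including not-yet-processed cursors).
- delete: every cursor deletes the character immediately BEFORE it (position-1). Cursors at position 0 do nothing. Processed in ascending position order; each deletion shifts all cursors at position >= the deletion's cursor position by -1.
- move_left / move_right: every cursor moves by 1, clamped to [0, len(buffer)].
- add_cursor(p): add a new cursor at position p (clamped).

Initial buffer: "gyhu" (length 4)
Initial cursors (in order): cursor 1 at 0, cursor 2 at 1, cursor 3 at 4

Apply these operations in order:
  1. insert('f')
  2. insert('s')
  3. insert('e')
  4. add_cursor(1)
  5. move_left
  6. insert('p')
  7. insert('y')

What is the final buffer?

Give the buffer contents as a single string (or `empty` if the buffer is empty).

After op 1 (insert('f')): buffer="fgfyhuf" (len 7), cursors c1@1 c2@3 c3@7, authorship 1.2...3
After op 2 (insert('s')): buffer="fsgfsyhufs" (len 10), cursors c1@2 c2@5 c3@10, authorship 11.22...33
After op 3 (insert('e')): buffer="fsegfseyhufse" (len 13), cursors c1@3 c2@7 c3@13, authorship 111.222...333
After op 4 (add_cursor(1)): buffer="fsegfseyhufse" (len 13), cursors c4@1 c1@3 c2@7 c3@13, authorship 111.222...333
After op 5 (move_left): buffer="fsegfseyhufse" (len 13), cursors c4@0 c1@2 c2@6 c3@12, authorship 111.222...333
After op 6 (insert('p')): buffer="pfspegfspeyhufspe" (len 17), cursors c4@1 c1@4 c2@9 c3@16, authorship 41111.2222...3333
After op 7 (insert('y')): buffer="pyfspyegfspyeyhufspye" (len 21), cursors c4@2 c1@6 c2@12 c3@20, authorship 4411111.22222...33333

Answer: pyfspyegfspyeyhufspye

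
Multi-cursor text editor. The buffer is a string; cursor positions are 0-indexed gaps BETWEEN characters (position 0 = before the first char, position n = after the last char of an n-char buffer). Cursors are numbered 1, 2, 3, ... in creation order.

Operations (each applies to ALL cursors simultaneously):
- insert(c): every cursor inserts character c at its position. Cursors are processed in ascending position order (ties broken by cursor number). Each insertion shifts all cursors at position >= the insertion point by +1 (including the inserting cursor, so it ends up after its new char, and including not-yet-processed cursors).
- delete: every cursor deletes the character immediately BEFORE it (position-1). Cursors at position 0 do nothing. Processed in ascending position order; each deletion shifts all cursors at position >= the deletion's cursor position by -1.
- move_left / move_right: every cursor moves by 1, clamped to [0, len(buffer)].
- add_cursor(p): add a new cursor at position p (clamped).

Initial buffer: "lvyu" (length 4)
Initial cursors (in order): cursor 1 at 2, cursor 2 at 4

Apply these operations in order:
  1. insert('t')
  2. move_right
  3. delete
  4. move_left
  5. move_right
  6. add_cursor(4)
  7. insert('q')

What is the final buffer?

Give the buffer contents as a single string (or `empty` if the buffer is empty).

After op 1 (insert('t')): buffer="lvtyut" (len 6), cursors c1@3 c2@6, authorship ..1..2
After op 2 (move_right): buffer="lvtyut" (len 6), cursors c1@4 c2@6, authorship ..1..2
After op 3 (delete): buffer="lvtu" (len 4), cursors c1@3 c2@4, authorship ..1.
After op 4 (move_left): buffer="lvtu" (len 4), cursors c1@2 c2@3, authorship ..1.
After op 5 (move_right): buffer="lvtu" (len 4), cursors c1@3 c2@4, authorship ..1.
After op 6 (add_cursor(4)): buffer="lvtu" (len 4), cursors c1@3 c2@4 c3@4, authorship ..1.
After op 7 (insert('q')): buffer="lvtquqq" (len 7), cursors c1@4 c2@7 c3@7, authorship ..11.23

Answer: lvtquqq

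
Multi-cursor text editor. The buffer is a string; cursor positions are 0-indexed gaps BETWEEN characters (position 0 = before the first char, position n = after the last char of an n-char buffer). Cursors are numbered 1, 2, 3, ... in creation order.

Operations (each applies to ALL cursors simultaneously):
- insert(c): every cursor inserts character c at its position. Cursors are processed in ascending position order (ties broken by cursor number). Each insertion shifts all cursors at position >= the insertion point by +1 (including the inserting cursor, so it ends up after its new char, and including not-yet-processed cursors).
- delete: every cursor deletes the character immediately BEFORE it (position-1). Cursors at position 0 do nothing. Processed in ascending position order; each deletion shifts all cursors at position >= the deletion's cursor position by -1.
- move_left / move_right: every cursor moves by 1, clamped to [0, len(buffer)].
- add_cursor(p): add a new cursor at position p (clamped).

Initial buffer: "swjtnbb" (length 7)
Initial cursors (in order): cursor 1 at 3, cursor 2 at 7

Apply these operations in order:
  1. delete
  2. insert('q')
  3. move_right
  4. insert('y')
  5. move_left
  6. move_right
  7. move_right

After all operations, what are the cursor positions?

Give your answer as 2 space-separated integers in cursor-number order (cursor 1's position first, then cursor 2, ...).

After op 1 (delete): buffer="swtnb" (len 5), cursors c1@2 c2@5, authorship .....
After op 2 (insert('q')): buffer="swqtnbq" (len 7), cursors c1@3 c2@7, authorship ..1...2
After op 3 (move_right): buffer="swqtnbq" (len 7), cursors c1@4 c2@7, authorship ..1...2
After op 4 (insert('y')): buffer="swqtynbqy" (len 9), cursors c1@5 c2@9, authorship ..1.1..22
After op 5 (move_left): buffer="swqtynbqy" (len 9), cursors c1@4 c2@8, authorship ..1.1..22
After op 6 (move_right): buffer="swqtynbqy" (len 9), cursors c1@5 c2@9, authorship ..1.1..22
After op 7 (move_right): buffer="swqtynbqy" (len 9), cursors c1@6 c2@9, authorship ..1.1..22

Answer: 6 9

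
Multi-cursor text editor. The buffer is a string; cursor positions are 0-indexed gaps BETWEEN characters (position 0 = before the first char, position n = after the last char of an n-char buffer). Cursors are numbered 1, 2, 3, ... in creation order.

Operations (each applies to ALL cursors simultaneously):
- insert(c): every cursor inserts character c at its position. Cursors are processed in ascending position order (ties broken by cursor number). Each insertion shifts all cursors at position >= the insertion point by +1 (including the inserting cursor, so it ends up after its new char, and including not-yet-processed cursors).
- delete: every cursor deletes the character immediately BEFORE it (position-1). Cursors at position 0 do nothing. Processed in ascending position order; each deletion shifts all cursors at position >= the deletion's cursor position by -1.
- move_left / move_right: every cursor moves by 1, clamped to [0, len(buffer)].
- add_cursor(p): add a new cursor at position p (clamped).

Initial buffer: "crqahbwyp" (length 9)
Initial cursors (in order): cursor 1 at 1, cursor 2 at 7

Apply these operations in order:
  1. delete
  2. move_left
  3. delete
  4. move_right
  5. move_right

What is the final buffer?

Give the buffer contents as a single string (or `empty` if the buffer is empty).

Answer: rqabyp

Derivation:
After op 1 (delete): buffer="rqahbyp" (len 7), cursors c1@0 c2@5, authorship .......
After op 2 (move_left): buffer="rqahbyp" (len 7), cursors c1@0 c2@4, authorship .......
After op 3 (delete): buffer="rqabyp" (len 6), cursors c1@0 c2@3, authorship ......
After op 4 (move_right): buffer="rqabyp" (len 6), cursors c1@1 c2@4, authorship ......
After op 5 (move_right): buffer="rqabyp" (len 6), cursors c1@2 c2@5, authorship ......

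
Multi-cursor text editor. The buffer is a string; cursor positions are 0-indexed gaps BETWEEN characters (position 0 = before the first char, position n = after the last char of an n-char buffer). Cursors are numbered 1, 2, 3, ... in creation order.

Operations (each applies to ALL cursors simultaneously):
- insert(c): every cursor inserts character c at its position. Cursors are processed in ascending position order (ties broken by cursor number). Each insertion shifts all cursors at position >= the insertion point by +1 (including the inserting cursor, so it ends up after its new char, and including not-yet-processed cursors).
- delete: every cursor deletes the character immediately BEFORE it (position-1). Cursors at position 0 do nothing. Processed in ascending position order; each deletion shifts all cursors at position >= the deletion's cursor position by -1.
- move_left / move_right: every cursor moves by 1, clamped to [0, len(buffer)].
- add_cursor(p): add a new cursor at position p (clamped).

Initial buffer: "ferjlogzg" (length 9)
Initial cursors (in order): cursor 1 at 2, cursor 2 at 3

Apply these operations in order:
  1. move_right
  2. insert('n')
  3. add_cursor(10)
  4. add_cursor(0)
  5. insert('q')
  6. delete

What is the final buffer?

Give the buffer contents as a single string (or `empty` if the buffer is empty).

After op 1 (move_right): buffer="ferjlogzg" (len 9), cursors c1@3 c2@4, authorship .........
After op 2 (insert('n')): buffer="fernjnlogzg" (len 11), cursors c1@4 c2@6, authorship ...1.2.....
After op 3 (add_cursor(10)): buffer="fernjnlogzg" (len 11), cursors c1@4 c2@6 c3@10, authorship ...1.2.....
After op 4 (add_cursor(0)): buffer="fernjnlogzg" (len 11), cursors c4@0 c1@4 c2@6 c3@10, authorship ...1.2.....
After op 5 (insert('q')): buffer="qfernqjnqlogzqg" (len 15), cursors c4@1 c1@6 c2@9 c3@14, authorship 4...11.22....3.
After op 6 (delete): buffer="fernjnlogzg" (len 11), cursors c4@0 c1@4 c2@6 c3@10, authorship ...1.2.....

Answer: fernjnlogzg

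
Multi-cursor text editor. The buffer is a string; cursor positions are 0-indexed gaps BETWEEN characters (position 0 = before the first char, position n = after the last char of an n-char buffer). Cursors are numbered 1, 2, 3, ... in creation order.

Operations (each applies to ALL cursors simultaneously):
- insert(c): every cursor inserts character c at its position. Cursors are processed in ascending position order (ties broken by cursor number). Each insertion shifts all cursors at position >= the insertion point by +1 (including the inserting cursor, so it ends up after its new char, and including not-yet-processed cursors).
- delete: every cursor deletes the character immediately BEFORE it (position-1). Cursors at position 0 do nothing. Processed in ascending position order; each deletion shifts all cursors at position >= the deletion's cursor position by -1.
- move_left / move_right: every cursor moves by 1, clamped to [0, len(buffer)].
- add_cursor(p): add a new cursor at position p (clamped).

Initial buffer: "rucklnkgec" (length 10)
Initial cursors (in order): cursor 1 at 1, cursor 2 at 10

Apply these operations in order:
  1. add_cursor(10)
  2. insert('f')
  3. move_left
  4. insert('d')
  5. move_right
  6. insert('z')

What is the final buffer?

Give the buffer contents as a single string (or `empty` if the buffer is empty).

After op 1 (add_cursor(10)): buffer="rucklnkgec" (len 10), cursors c1@1 c2@10 c3@10, authorship ..........
After op 2 (insert('f')): buffer="rfucklnkgecff" (len 13), cursors c1@2 c2@13 c3@13, authorship .1.........23
After op 3 (move_left): buffer="rfucklnkgecff" (len 13), cursors c1@1 c2@12 c3@12, authorship .1.........23
After op 4 (insert('d')): buffer="rdfucklnkgecfddf" (len 16), cursors c1@2 c2@15 c3@15, authorship .11.........2233
After op 5 (move_right): buffer="rdfucklnkgecfddf" (len 16), cursors c1@3 c2@16 c3@16, authorship .11.........2233
After op 6 (insert('z')): buffer="rdfzucklnkgecfddfzz" (len 19), cursors c1@4 c2@19 c3@19, authorship .111.........223323

Answer: rdfzucklnkgecfddfzz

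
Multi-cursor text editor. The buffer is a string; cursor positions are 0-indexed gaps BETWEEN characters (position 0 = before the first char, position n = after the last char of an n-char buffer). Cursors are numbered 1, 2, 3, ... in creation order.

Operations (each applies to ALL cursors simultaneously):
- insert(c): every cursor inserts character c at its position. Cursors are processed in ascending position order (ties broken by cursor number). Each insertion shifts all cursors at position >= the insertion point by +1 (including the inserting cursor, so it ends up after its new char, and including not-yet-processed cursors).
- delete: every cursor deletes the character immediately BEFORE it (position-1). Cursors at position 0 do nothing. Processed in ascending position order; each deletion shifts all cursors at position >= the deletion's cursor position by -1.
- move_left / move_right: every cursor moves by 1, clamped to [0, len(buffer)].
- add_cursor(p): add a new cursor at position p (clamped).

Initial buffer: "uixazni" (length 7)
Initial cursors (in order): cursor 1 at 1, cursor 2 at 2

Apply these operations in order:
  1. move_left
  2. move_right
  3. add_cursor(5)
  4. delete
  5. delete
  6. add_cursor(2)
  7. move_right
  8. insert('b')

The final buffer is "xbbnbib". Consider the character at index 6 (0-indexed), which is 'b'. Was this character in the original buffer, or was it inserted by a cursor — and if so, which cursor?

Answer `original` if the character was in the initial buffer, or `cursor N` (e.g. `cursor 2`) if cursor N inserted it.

Answer: cursor 4

Derivation:
After op 1 (move_left): buffer="uixazni" (len 7), cursors c1@0 c2@1, authorship .......
After op 2 (move_right): buffer="uixazni" (len 7), cursors c1@1 c2@2, authorship .......
After op 3 (add_cursor(5)): buffer="uixazni" (len 7), cursors c1@1 c2@2 c3@5, authorship .......
After op 4 (delete): buffer="xani" (len 4), cursors c1@0 c2@0 c3@2, authorship ....
After op 5 (delete): buffer="xni" (len 3), cursors c1@0 c2@0 c3@1, authorship ...
After op 6 (add_cursor(2)): buffer="xni" (len 3), cursors c1@0 c2@0 c3@1 c4@2, authorship ...
After op 7 (move_right): buffer="xni" (len 3), cursors c1@1 c2@1 c3@2 c4@3, authorship ...
After op 8 (insert('b')): buffer="xbbnbib" (len 7), cursors c1@3 c2@3 c3@5 c4@7, authorship .12.3.4
Authorship (.=original, N=cursor N): . 1 2 . 3 . 4
Index 6: author = 4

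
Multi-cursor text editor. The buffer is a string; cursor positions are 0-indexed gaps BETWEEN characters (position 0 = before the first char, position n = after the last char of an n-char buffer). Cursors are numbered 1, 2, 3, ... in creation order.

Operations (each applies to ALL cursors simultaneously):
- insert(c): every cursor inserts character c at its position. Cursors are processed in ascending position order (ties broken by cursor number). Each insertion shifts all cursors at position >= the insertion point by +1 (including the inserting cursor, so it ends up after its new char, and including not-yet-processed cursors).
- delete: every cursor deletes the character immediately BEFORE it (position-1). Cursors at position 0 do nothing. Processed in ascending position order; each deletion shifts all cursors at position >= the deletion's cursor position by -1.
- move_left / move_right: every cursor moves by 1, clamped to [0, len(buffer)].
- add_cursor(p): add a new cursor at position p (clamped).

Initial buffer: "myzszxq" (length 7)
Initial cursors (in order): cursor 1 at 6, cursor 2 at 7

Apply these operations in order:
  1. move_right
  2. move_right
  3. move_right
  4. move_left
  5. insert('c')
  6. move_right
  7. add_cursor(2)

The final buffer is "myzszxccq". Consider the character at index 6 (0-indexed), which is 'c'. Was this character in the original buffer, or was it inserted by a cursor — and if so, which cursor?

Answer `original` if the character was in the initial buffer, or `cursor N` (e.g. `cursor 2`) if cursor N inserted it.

After op 1 (move_right): buffer="myzszxq" (len 7), cursors c1@7 c2@7, authorship .......
After op 2 (move_right): buffer="myzszxq" (len 7), cursors c1@7 c2@7, authorship .......
After op 3 (move_right): buffer="myzszxq" (len 7), cursors c1@7 c2@7, authorship .......
After op 4 (move_left): buffer="myzszxq" (len 7), cursors c1@6 c2@6, authorship .......
After op 5 (insert('c')): buffer="myzszxccq" (len 9), cursors c1@8 c2@8, authorship ......12.
After op 6 (move_right): buffer="myzszxccq" (len 9), cursors c1@9 c2@9, authorship ......12.
After op 7 (add_cursor(2)): buffer="myzszxccq" (len 9), cursors c3@2 c1@9 c2@9, authorship ......12.
Authorship (.=original, N=cursor N): . . . . . . 1 2 .
Index 6: author = 1

Answer: cursor 1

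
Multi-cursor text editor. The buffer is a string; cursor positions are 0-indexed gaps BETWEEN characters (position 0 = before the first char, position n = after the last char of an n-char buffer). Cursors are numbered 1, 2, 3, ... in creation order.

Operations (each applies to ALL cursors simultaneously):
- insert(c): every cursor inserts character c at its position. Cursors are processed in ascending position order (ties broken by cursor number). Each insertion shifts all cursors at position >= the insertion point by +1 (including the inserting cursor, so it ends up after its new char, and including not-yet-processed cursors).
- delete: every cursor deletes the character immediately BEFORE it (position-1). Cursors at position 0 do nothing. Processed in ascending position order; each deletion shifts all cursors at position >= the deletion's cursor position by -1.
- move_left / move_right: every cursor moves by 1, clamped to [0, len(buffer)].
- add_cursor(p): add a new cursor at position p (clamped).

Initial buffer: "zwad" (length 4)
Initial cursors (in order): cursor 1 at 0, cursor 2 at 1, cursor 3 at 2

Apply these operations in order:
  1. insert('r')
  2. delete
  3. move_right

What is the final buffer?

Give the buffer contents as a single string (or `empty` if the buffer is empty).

Answer: zwad

Derivation:
After op 1 (insert('r')): buffer="rzrwrad" (len 7), cursors c1@1 c2@3 c3@5, authorship 1.2.3..
After op 2 (delete): buffer="zwad" (len 4), cursors c1@0 c2@1 c3@2, authorship ....
After op 3 (move_right): buffer="zwad" (len 4), cursors c1@1 c2@2 c3@3, authorship ....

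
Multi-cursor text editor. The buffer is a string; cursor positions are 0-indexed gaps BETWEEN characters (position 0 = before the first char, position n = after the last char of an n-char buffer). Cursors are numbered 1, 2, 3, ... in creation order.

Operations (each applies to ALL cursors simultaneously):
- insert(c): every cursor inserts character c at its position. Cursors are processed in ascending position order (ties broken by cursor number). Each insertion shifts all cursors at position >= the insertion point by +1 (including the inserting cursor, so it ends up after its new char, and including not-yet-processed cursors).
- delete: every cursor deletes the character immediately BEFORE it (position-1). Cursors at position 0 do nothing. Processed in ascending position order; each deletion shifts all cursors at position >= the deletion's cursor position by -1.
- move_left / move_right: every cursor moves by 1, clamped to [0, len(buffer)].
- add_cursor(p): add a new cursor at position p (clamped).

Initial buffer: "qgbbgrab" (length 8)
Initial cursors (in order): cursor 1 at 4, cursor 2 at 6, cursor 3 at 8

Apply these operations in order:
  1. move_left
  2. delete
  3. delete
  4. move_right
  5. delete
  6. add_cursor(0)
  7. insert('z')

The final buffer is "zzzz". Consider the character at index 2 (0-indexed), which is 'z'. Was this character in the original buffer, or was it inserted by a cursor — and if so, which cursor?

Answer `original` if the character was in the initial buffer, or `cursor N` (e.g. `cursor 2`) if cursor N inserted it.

Answer: cursor 3

Derivation:
After op 1 (move_left): buffer="qgbbgrab" (len 8), cursors c1@3 c2@5 c3@7, authorship ........
After op 2 (delete): buffer="qgbrb" (len 5), cursors c1@2 c2@3 c3@4, authorship .....
After op 3 (delete): buffer="qb" (len 2), cursors c1@1 c2@1 c3@1, authorship ..
After op 4 (move_right): buffer="qb" (len 2), cursors c1@2 c2@2 c3@2, authorship ..
After op 5 (delete): buffer="" (len 0), cursors c1@0 c2@0 c3@0, authorship 
After op 6 (add_cursor(0)): buffer="" (len 0), cursors c1@0 c2@0 c3@0 c4@0, authorship 
After op 7 (insert('z')): buffer="zzzz" (len 4), cursors c1@4 c2@4 c3@4 c4@4, authorship 1234
Authorship (.=original, N=cursor N): 1 2 3 4
Index 2: author = 3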